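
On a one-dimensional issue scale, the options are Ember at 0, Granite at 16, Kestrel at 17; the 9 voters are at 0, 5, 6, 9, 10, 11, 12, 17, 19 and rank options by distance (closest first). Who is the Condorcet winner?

Granite

With single-peaked preferences on a line, the Condorcet winner is the candidate closest to the median voter.
The median voter (position 10) is closest to Granite at 16.
Check: Granite vs Ember — voters closer to Granite: 6 of 9.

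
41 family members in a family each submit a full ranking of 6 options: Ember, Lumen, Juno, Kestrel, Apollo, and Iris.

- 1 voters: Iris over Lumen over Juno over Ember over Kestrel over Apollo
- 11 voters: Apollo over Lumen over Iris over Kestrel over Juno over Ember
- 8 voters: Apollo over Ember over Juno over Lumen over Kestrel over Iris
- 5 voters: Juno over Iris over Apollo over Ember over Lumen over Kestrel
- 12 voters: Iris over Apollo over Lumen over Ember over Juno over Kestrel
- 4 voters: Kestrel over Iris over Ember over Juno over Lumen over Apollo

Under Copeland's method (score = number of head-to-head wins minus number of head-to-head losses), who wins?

Iris

Pairwise results:
  Ember vs Lumen: Lumen wins 24–17.
  Ember vs Juno: Ember wins 24–17.
  Ember vs Kestrel: Ember wins 26–15.
  Ember vs Apollo: Apollo wins 36–5.
  Ember vs Iris: Iris wins 33–8.
  Lumen vs Juno: Lumen wins 24–17.
  Lumen vs Kestrel: Lumen wins 37–4.
  Lumen vs Apollo: Apollo wins 36–5.
  Lumen vs Iris: Iris wins 22–19.
  Juno vs Kestrel: Juno wins 26–15.
  Juno vs Apollo: Apollo wins 31–10.
  Juno vs Iris: Iris wins 28–13.
  Kestrel vs Apollo: Apollo wins 36–5.
  Kestrel vs Iris: Iris wins 29–12.
  Apollo vs Iris: Iris wins 22–19.
Copeland scores (wins − losses):
  Ember: 2 − 3 = -1
  Lumen: 3 − 2 = 1
  Juno: 1 − 4 = -3
  Kestrel: 0 − 5 = -5
  Apollo: 4 − 1 = 3
  Iris: 5 − 0 = 5
Iris has the best Copeland score.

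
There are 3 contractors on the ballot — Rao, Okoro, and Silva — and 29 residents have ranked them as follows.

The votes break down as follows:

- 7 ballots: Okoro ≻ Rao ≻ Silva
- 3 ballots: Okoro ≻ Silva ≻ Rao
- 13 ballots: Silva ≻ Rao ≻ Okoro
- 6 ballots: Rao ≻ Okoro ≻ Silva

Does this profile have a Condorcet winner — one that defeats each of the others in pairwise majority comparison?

No

Head-to-head results (29 voters total):
Rao vs Okoro: Rao wins 19–10.
Rao vs Silva: Silva wins 16–13.
Okoro vs Silva: Okoro wins 16–13.
No candidate beats all others: Rao beats Okoro beats Silva beats Rao, a majority cycle.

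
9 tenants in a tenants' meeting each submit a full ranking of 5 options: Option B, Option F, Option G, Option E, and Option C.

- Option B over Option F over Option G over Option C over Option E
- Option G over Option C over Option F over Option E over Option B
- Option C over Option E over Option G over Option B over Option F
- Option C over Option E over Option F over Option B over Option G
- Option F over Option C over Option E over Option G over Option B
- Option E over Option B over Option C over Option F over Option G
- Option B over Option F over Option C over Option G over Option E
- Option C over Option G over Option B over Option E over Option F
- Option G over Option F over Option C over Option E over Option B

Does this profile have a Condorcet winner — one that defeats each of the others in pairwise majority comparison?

Yes

Head-to-head results (9 voters total):
Option B vs Option F: Option B wins 5–4.
Option B vs Option G: Option G wins 5–4.
Option B vs Option E: Option E wins 6–3.
Option B vs Option C: Option C wins 6–3.
Option F vs Option G: Option F wins 5–4.
Option F vs Option E: Option F wins 5–4.
Option F vs Option C: Option C wins 5–4.
Option G vs Option E: Option G wins 5–4.
Option G vs Option C: Option C wins 6–3.
Option E vs Option C: Option C wins 8–1.
Option C beats each rival — Option B (6–3), Option F (5–4), Option G (6–3), Option E (8–1) — so Option C is the Condorcet winner.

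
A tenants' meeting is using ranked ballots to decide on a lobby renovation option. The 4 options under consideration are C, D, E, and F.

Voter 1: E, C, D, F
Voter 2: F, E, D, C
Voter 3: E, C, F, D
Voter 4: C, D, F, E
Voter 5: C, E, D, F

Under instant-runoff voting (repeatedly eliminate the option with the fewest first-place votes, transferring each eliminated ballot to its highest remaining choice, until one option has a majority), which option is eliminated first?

Round 1: C 2, E 2, F 1, D 0. D has the fewest and is eliminated.
Round 2: C 2, E 2, F 1. F has the fewest and is eliminated.
Round 3: E 3, C 2. E has a majority.

D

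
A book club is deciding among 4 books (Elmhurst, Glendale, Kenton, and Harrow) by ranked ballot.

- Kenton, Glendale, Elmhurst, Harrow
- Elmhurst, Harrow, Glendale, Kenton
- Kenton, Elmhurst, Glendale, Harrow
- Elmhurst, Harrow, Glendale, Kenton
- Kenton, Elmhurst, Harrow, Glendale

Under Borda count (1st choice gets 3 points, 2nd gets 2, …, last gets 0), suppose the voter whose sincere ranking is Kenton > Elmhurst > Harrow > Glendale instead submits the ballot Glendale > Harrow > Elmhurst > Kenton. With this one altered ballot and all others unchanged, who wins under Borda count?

Borda totals with the altered ballot: Elmhurst 10, Glendale 8, Kenton 6, Harrow 6.
The winner is unchanged: still Elmhurst.

Elmhurst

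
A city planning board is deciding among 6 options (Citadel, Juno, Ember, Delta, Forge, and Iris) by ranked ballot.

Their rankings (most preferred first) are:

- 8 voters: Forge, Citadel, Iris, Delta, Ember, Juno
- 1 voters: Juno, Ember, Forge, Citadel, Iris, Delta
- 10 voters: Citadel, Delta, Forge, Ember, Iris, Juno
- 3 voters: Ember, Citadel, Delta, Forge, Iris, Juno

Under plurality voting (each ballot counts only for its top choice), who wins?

Citadel

First-place vote totals:
  Citadel: 10
  Juno: 1
  Ember: 3
  Delta: 0
  Forge: 8
  Iris: 0
Citadel has the most first-place votes.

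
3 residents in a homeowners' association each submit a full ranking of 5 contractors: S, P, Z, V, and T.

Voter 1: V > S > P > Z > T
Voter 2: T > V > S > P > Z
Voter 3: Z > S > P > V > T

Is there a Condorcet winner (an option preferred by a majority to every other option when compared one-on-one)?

Head-to-head results (3 voters total):
S vs P: S wins 3–0.
S vs Z: S wins 2–1.
S vs V: V wins 2–1.
S vs T: S wins 2–1.
P vs Z: P wins 2–1.
P vs V: V wins 2–1.
P vs T: P wins 2–1.
Z vs V: V wins 2–1.
Z vs T: Z wins 2–1.
V vs T: V wins 2–1.
V beats each rival — S (2–1), P (2–1), Z (2–1), T (2–1) — so V is the Condorcet winner.

Yes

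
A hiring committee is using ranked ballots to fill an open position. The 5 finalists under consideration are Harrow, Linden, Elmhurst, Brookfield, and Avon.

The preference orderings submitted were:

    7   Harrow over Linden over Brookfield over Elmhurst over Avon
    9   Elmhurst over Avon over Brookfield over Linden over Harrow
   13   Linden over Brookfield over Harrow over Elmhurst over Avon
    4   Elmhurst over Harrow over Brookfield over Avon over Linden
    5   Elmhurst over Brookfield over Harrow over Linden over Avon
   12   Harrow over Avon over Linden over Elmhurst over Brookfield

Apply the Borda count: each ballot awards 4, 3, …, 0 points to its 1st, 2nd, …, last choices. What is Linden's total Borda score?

111

Borda scores:
  Harrow: 7·4 + 9·0 + 13·2 + 4·3 + 5·2 + 12·4 = 124
  Linden: 7·3 + 9·1 + 13·4 + 4·0 + 5·1 + 12·2 = 111
  Elmhurst: 7·1 + 9·4 + 13·1 + 4·4 + 5·4 + 12·1 = 104
  Brookfield: 7·2 + 9·2 + 13·3 + 4·2 + 5·3 + 12·0 = 94
  Avon: 7·0 + 9·3 + 13·0 + 4·1 + 5·0 + 12·3 = 67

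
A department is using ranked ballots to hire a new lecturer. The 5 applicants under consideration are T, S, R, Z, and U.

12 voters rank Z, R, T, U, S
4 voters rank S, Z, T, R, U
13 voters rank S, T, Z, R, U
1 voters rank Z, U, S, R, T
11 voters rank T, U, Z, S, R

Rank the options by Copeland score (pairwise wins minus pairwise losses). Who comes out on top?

Pairwise results:
  T vs S: T wins 23–18.
  T vs R: T wins 28–13.
  T vs Z: T wins 24–17.
  T vs U: T wins 40–1.
  S vs R: S wins 29–12.
  S vs Z: Z wins 24–17.
  S vs U: U wins 24–17.
  R vs Z: Z wins 41–0.
  R vs U: R wins 29–12.
  Z vs U: Z wins 30–11.
Copeland scores (wins − losses):
  T: 4 − 0 = 4
  S: 1 − 3 = -2
  R: 1 − 3 = -2
  Z: 3 − 1 = 2
  U: 1 − 3 = -2
T has the best Copeland score.

T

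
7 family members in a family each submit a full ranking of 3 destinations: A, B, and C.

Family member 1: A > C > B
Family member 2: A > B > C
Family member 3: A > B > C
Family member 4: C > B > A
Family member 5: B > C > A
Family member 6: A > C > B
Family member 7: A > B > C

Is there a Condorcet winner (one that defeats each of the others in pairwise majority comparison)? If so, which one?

Head-to-head results (7 voters total):
A vs B: A wins 5–2.
A vs C: A wins 5–2.
B vs C: B wins 4–3.
A beats each rival — B (5–2), C (5–2) — so A is the Condorcet winner.

A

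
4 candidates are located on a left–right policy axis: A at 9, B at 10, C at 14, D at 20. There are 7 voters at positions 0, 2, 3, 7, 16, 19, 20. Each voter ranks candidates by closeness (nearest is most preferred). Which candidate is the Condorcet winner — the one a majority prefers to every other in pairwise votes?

A

With single-peaked preferences on a line, the Condorcet winner is the candidate closest to the median voter.
The median voter (position 7) is closest to A at 9.
Check: A vs B — voters closer to A: 4 of 7.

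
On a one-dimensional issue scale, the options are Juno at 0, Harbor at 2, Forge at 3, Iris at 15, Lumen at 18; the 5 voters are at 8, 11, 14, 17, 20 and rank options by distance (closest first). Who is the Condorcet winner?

With single-peaked preferences on a line, the Condorcet winner is the candidate closest to the median voter.
The median voter (position 14) is closest to Iris at 15.
Check: Iris vs Harbor — voters closer to Iris: 4 of 5.

Iris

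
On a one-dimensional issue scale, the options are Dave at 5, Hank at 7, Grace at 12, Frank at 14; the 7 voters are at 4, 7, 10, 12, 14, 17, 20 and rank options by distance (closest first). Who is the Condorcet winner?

Grace

With single-peaked preferences on a line, the Condorcet winner is the candidate closest to the median voter.
The median voter (position 12) is closest to Grace at 12.
Check: Grace vs Dave — voters closer to Grace: 5 of 7.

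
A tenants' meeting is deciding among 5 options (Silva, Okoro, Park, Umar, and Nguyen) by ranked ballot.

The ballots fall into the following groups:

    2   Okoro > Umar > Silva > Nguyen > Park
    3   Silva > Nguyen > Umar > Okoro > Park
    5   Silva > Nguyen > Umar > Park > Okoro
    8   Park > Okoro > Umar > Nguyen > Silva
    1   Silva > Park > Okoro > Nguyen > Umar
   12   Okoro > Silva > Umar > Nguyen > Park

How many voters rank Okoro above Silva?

22

Ballots ranking Okoro above Silva: 2+8+12 = 22.
Ballots ranking Silva above Okoro: 3+5+1 = 9.
So 22 of 31 voters prefer Okoro to Silva.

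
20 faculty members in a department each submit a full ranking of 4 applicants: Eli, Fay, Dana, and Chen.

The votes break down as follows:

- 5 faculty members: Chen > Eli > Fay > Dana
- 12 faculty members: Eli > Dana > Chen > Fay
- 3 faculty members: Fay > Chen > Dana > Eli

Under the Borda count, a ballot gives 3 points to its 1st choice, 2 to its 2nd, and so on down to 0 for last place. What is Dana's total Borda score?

Borda scores:
  Eli: 5·2 + 12·3 + 3·0 = 46
  Fay: 5·1 + 12·0 + 3·3 = 14
  Dana: 5·0 + 12·2 + 3·1 = 27
  Chen: 5·3 + 12·1 + 3·2 = 33

27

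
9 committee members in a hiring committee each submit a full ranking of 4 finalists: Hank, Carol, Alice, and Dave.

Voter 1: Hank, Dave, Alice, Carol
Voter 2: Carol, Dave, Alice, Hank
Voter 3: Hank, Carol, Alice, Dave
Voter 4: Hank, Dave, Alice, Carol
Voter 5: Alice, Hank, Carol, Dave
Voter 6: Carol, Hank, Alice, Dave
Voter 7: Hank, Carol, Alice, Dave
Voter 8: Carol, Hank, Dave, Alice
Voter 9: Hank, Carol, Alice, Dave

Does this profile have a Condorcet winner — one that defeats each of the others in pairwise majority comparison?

Head-to-head results (9 voters total):
Hank vs Carol: Hank wins 6–3.
Hank vs Alice: Hank wins 7–2.
Hank vs Dave: Hank wins 8–1.
Carol vs Alice: Carol wins 6–3.
Carol vs Dave: Carol wins 7–2.
Alice vs Dave: Alice wins 5–4.
Hank beats each rival — Carol (6–3), Alice (7–2), Dave (8–1) — so Hank is the Condorcet winner.

Yes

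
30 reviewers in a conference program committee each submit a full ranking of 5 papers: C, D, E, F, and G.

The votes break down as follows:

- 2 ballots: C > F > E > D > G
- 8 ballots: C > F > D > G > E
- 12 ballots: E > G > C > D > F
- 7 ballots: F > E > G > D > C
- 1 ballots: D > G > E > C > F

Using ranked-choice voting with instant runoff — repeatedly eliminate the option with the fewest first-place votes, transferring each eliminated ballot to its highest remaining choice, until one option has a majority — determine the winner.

Round 1: E 12, C 10, F 7, D 1, G 0. G has the fewest and is eliminated.
Round 2: E 12, C 10, F 7, D 1. D has the fewest and is eliminated.
Round 3: E 13, C 10, F 7. F has the fewest and is eliminated.
Round 4: E 20, C 10. E has a majority.

E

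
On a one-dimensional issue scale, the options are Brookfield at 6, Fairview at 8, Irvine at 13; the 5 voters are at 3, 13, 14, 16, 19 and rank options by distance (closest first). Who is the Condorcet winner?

Irvine

With single-peaked preferences on a line, the Condorcet winner is the candidate closest to the median voter.
The median voter (position 14) is closest to Irvine at 13.
Check: Irvine vs Brookfield — voters closer to Irvine: 4 of 5.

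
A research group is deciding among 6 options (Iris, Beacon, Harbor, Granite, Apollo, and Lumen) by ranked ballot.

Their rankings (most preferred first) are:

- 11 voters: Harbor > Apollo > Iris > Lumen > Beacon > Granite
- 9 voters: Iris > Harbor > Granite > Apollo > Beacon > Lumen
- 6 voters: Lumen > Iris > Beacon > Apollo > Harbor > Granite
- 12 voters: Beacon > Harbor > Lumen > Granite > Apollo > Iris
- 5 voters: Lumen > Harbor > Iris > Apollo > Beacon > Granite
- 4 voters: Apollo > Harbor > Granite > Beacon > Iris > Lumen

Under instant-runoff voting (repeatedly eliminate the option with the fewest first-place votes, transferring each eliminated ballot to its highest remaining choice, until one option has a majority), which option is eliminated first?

Round 1: Beacon 12, Harbor 11, Lumen 11, Iris 9, Apollo 4, Granite 0. Granite has the fewest and is eliminated.
Round 2: Beacon 12, Harbor 11, Lumen 11, Iris 9, Apollo 4. Apollo has the fewest and is eliminated.
Round 3: Harbor 15, Beacon 12, Lumen 11, Iris 9. Iris has the fewest and is eliminated.
Round 4: Harbor 24, Beacon 12, Lumen 11. Harbor has a majority.

Granite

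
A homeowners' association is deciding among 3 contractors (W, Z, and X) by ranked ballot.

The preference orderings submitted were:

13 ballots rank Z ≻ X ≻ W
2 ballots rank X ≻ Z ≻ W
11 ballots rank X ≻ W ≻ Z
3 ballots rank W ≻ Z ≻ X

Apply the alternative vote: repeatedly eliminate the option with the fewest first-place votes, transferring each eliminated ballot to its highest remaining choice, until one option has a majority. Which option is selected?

Z

Round 1: Z 13, X 13, W 3. W has the fewest and is eliminated.
Round 2: Z 16, X 13. Z has a majority.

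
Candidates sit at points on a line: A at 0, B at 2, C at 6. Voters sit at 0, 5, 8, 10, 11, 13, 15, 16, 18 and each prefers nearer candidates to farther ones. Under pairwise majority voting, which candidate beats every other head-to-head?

With single-peaked preferences on a line, the Condorcet winner is the candidate closest to the median voter.
The median voter (position 11) is closest to C at 6.
Check: C vs B — voters closer to C: 8 of 9.

C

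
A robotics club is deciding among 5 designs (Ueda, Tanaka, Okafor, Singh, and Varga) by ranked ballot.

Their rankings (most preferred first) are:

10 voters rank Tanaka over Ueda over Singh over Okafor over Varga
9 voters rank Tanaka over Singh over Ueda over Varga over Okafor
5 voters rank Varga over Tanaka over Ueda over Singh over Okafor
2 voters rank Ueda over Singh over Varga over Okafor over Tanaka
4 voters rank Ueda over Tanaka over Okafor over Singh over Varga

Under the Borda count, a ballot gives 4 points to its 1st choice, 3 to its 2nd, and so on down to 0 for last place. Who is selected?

Tanaka

Borda scores:
  Ueda: 10·3 + 9·2 + 5·2 + 2·4 + 4·4 = 82
  Tanaka: 10·4 + 9·4 + 5·3 + 2·0 + 4·3 = 103
  Okafor: 10·1 + 9·0 + 5·0 + 2·1 + 4·2 = 20
  Singh: 10·2 + 9·3 + 5·1 + 2·3 + 4·1 = 62
  Varga: 10·0 + 9·1 + 5·4 + 2·2 + 4·0 = 33
Tanaka has the highest total.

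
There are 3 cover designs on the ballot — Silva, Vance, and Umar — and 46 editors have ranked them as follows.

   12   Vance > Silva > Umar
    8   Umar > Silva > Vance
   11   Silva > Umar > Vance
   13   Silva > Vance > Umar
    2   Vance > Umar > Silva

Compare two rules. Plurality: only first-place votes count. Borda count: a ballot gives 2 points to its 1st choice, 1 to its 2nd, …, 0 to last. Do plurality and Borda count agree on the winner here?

Plurality first-place counts: Silva 24, Vance 14, Umar 8 → Silva.
Borda totals: Silva 68, Vance 41, Umar 29 → Silva.
The two rules agree on Silva.

Yes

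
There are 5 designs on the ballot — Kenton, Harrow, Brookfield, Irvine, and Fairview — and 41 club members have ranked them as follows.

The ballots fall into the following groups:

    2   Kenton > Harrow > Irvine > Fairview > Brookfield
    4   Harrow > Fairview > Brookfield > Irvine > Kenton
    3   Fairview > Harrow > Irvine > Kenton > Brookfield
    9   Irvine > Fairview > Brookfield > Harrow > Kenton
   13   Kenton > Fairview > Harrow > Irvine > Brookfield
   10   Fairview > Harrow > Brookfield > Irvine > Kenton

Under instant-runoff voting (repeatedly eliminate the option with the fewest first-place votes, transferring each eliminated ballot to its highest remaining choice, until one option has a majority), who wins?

Round 1: Kenton 15, Fairview 13, Irvine 9, Harrow 4, Brookfield 0. Brookfield has the fewest and is eliminated.
Round 2: Kenton 15, Fairview 13, Irvine 9, Harrow 4. Harrow has the fewest and is eliminated.
Round 3: Fairview 17, Kenton 15, Irvine 9. Irvine has the fewest and is eliminated.
Round 4: Fairview 26, Kenton 15. Fairview has a majority.

Fairview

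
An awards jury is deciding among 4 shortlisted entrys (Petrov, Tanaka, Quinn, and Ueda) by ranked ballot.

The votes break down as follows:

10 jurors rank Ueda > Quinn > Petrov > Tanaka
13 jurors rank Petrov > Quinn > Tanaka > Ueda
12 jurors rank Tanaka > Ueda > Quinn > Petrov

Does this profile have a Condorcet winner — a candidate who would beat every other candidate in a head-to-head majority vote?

Head-to-head results (35 voters total):
Petrov vs Tanaka: Petrov wins 23–12.
Petrov vs Quinn: Quinn wins 22–13.
Petrov vs Ueda: Ueda wins 22–13.
Tanaka vs Quinn: Quinn wins 23–12.
Tanaka vs Ueda: Tanaka wins 25–10.
Quinn vs Ueda: Ueda wins 22–13.
No candidate beats all others: Petrov beats Tanaka beats Ueda beats Petrov, a majority cycle.

No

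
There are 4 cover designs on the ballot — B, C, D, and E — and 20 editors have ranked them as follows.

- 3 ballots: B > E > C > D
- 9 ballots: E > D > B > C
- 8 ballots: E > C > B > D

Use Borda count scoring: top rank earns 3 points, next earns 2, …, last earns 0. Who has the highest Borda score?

Borda scores:
  B: 3·3 + 9·1 + 8·1 = 26
  C: 3·1 + 9·0 + 8·2 = 19
  D: 3·0 + 9·2 + 8·0 = 18
  E: 3·2 + 9·3 + 8·3 = 57
E has the highest total.

E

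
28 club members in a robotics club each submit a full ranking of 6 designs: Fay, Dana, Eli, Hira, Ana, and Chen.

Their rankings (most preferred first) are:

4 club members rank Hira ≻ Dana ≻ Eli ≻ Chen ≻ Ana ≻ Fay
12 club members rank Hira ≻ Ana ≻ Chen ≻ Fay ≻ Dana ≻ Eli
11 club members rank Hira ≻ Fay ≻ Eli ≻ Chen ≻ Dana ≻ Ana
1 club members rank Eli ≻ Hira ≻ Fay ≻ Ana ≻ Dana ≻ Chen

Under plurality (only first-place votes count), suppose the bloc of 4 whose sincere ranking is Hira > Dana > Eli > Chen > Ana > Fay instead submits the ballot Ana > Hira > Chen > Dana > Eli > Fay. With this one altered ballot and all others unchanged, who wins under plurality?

First-place totals with the altered ballot: Fay 0, Dana 0, Eli 1, Hira 23, Ana 4, Chen 0.
The winner is unchanged: still Hira.

Hira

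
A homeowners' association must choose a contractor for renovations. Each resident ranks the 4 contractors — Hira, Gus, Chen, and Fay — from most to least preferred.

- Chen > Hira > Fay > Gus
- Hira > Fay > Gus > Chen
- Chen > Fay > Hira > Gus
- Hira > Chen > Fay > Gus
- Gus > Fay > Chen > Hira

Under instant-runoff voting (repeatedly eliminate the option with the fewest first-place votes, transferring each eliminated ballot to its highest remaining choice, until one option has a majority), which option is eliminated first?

Fay

Round 1: Hira 2, Chen 2, Gus 1, Fay 0. Fay has the fewest and is eliminated.
Round 2: Hira 2, Chen 2, Gus 1. Gus has the fewest and is eliminated.
Round 3: Chen 3, Hira 2. Chen has a majority.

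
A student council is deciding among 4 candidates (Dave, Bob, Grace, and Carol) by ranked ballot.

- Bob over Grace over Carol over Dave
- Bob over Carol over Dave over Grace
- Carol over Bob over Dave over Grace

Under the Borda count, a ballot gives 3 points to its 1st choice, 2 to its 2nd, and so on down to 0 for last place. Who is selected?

Borda scores:
  Dave: 0 + 1 + 1 = 2
  Bob: 3 + 3 + 2 = 8
  Grace: 2 + 0 + 0 = 2
  Carol: 1 + 2 + 3 = 6
Bob has the highest total.

Bob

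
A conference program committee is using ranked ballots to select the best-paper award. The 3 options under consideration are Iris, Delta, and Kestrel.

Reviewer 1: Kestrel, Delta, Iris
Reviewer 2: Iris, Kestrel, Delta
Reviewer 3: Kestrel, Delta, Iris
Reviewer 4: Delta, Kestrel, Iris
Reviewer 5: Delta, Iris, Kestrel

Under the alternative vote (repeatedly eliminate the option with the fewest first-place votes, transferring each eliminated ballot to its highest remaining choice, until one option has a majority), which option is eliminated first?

Iris

Round 1: Delta 2, Kestrel 2, Iris 1. Iris has the fewest and is eliminated.
Round 2: Kestrel 3, Delta 2. Kestrel has a majority.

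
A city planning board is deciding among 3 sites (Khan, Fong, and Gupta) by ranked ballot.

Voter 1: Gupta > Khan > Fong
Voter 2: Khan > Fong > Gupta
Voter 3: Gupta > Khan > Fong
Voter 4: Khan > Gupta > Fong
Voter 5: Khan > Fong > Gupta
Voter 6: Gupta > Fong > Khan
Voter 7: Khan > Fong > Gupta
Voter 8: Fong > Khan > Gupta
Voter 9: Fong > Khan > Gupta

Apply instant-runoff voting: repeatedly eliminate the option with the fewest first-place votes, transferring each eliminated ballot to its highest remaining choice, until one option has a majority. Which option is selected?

Khan

Round 1: Khan 4, Gupta 3, Fong 2. Fong has the fewest and is eliminated.
Round 2: Khan 6, Gupta 3. Khan has a majority.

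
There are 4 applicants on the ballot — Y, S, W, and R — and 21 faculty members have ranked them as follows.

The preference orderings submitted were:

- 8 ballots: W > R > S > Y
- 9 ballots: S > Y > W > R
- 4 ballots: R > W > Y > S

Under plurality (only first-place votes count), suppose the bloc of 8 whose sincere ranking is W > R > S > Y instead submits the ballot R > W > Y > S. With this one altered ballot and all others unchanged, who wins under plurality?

R

First-place totals with the altered ballot: Y 0, S 9, W 0, R 12.
The switch changes the winner from S to R.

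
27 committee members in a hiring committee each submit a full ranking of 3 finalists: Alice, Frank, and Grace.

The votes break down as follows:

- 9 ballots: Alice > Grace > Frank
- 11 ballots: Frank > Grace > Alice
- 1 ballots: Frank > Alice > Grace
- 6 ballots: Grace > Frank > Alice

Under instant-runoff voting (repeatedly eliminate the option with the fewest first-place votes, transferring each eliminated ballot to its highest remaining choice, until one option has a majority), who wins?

Round 1: Frank 12, Alice 9, Grace 6. Grace has the fewest and is eliminated.
Round 2: Frank 18, Alice 9. Frank has a majority.

Frank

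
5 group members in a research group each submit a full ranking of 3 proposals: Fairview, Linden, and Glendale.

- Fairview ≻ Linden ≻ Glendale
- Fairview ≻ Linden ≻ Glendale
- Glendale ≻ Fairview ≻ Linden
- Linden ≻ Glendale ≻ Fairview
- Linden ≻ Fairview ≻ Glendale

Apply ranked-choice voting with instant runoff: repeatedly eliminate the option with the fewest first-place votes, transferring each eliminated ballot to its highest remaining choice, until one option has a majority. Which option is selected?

Fairview

Round 1: Fairview 2, Linden 2, Glendale 1. Glendale has the fewest and is eliminated.
Round 2: Fairview 3, Linden 2. Fairview has a majority.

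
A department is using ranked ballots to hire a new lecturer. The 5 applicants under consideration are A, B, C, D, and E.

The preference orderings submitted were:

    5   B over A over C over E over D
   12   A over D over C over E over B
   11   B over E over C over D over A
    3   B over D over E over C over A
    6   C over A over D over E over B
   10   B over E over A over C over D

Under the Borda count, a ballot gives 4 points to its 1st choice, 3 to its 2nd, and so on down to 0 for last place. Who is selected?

Borda scores:
  A: 5·3 + 12·4 + 11·0 + 3·0 + 6·3 + 10·2 = 101
  B: 5·4 + 12·0 + 11·4 + 3·4 + 6·0 + 10·4 = 116
  C: 5·2 + 12·2 + 11·2 + 3·1 + 6·4 + 10·1 = 93
  D: 5·0 + 12·3 + 11·1 + 3·3 + 6·2 + 10·0 = 68
  E: 5·1 + 12·1 + 11·3 + 3·2 + 6·1 + 10·3 = 92
B has the highest total.

B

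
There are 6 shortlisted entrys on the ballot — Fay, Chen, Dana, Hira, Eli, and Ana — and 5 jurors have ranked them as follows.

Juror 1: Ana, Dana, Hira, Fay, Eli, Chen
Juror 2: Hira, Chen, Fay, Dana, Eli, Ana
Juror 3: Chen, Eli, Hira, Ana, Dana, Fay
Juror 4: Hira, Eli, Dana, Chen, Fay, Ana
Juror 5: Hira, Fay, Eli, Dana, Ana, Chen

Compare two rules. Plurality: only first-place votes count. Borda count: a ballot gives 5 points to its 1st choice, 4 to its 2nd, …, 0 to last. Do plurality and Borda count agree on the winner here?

Plurality first-place counts: Fay 0, Chen 1, Dana 0, Hira 3, Eli 0, Ana 1 → Hira.
Borda totals: Fay 10, Chen 11, Dana 12, Hira 21, Eli 13, Ana 8 → Hira.
The two rules agree on Hira.

Yes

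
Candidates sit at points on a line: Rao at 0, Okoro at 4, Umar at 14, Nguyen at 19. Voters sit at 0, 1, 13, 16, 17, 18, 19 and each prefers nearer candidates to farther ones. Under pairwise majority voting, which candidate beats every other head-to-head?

Umar

With single-peaked preferences on a line, the Condorcet winner is the candidate closest to the median voter.
The median voter (position 16) is closest to Umar at 14.
Check: Umar vs Rao — voters closer to Umar: 5 of 7.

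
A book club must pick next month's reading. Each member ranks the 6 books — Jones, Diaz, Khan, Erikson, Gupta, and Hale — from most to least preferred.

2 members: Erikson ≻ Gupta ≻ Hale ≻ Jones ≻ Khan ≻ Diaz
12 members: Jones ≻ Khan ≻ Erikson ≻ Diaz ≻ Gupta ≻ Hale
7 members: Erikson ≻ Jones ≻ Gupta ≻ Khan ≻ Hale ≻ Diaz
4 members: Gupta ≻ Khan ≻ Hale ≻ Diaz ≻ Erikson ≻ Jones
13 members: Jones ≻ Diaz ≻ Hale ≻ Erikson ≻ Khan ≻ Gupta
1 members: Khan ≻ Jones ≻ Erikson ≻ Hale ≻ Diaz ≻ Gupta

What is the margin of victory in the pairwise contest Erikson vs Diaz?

5

Ballots ranking Erikson above Diaz: 2+12+7+1 = 22.
Ballots ranking Diaz above Erikson: 4+13 = 17.
Erikson wins 22–17, a margin of 5.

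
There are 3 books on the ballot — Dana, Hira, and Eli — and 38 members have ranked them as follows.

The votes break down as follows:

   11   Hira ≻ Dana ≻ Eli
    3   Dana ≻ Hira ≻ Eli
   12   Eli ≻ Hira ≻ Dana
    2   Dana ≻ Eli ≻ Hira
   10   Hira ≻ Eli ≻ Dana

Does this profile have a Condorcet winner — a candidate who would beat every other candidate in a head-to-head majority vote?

Head-to-head results (38 voters total):
Dana vs Hira: Hira wins 33–5.
Dana vs Eli: Eli wins 22–16.
Hira vs Eli: Hira wins 24–14.
Hira beats each rival — Dana (33–5), Eli (24–14) — so Hira is the Condorcet winner.

Yes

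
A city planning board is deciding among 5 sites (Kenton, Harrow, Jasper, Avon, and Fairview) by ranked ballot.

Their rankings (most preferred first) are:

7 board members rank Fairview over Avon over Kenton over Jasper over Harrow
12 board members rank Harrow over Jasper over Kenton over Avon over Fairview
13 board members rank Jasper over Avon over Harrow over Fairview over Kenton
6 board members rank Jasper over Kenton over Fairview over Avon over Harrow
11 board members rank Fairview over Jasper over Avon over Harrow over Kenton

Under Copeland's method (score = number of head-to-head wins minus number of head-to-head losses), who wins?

Jasper

Pairwise results:
  Kenton vs Harrow: Harrow wins 36–13.
  Kenton vs Jasper: Jasper wins 42–7.
  Kenton vs Avon: Avon wins 31–18.
  Kenton vs Fairview: Fairview wins 31–18.
  Harrow vs Jasper: Jasper wins 37–12.
  Harrow vs Avon: Avon wins 37–12.
  Harrow vs Fairview: Harrow wins 25–24.
  Jasper vs Avon: Jasper wins 42–7.
  Jasper vs Fairview: Jasper wins 31–18.
  Avon vs Fairview: Avon wins 25–24.
Copeland scores (wins − losses):
  Kenton: 0 − 4 = -4
  Harrow: 2 − 2 = 0
  Jasper: 4 − 0 = 4
  Avon: 3 − 1 = 2
  Fairview: 1 − 3 = -2
Jasper has the best Copeland score.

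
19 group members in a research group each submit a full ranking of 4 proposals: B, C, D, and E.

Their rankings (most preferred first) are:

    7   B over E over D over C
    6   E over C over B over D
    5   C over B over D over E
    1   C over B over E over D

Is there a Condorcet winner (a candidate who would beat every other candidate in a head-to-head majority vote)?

No

Head-to-head results (19 voters total):
B vs C: C wins 12–7.
B vs D: B wins 19–0.
B vs E: B wins 13–6.
C vs D: C wins 12–7.
C vs E: E wins 13–6.
D vs E: E wins 14–5.
No candidate beats all others: B beats E beats C beats B, a majority cycle.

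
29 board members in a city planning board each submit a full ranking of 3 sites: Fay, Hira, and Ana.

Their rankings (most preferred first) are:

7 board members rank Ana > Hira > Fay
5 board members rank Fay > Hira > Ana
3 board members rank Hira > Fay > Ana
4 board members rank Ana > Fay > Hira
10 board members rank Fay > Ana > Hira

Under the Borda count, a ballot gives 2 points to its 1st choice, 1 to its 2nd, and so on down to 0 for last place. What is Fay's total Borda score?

Borda scores:
  Fay: 7·0 + 5·2 + 3·1 + 4·1 + 10·2 = 37
  Hira: 7·1 + 5·1 + 3·2 + 4·0 + 10·0 = 18
  Ana: 7·2 + 5·0 + 3·0 + 4·2 + 10·1 = 32

37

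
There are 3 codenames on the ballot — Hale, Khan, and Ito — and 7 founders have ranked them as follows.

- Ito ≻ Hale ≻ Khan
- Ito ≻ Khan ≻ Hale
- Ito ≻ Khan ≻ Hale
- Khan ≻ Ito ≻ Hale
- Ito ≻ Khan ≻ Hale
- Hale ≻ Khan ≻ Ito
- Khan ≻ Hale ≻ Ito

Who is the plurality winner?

Ito

First-place vote totals:
  Hale: 1
  Khan: 2
  Ito: 4
Ito has the most first-place votes.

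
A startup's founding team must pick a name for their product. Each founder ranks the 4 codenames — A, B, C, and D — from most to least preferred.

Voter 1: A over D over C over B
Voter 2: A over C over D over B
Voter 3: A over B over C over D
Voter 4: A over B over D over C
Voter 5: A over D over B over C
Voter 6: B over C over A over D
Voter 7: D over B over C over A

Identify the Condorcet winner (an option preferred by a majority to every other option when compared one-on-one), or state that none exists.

A

Head-to-head results (7 voters total):
A vs B: A wins 5–2.
A vs C: A wins 5–2.
A vs D: A wins 6–1.
B vs C: B wins 5–2.
B vs D: D wins 4–3.
C vs D: D wins 4–3.
A beats each rival — B (5–2), C (5–2), D (6–1) — so A is the Condorcet winner.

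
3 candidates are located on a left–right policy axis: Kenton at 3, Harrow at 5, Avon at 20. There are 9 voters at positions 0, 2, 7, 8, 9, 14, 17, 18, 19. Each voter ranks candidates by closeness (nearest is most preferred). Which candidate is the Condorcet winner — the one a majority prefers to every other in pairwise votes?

With single-peaked preferences on a line, the Condorcet winner is the candidate closest to the median voter.
The median voter (position 9) is closest to Harrow at 5.
Check: Harrow vs Avon — voters closer to Harrow: 5 of 9.

Harrow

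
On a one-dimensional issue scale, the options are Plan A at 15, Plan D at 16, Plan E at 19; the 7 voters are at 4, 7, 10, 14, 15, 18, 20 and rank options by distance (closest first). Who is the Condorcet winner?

Plan A

With single-peaked preferences on a line, the Condorcet winner is the candidate closest to the median voter.
The median voter (position 14) is closest to Plan A at 15.
Check: Plan A vs Plan E — voters closer to Plan A: 5 of 7.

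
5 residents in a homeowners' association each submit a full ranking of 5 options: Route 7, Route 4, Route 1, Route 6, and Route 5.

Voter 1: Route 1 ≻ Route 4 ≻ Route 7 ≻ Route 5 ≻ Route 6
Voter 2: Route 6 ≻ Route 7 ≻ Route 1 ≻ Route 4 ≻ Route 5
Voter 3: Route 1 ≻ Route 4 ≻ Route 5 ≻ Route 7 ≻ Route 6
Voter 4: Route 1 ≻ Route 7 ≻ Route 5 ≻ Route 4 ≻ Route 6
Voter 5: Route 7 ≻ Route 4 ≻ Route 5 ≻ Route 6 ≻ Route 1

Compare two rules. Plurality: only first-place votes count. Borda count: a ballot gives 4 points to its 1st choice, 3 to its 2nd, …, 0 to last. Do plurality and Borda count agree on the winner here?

Plurality first-place counts: Route 7 1, Route 4 0, Route 1 3, Route 6 1, Route 5 0 → Route 1.
Borda totals: Route 7 13, Route 4 11, Route 1 14, Route 6 5, Route 5 7 → Route 1.
The two rules agree on Route 1.

Yes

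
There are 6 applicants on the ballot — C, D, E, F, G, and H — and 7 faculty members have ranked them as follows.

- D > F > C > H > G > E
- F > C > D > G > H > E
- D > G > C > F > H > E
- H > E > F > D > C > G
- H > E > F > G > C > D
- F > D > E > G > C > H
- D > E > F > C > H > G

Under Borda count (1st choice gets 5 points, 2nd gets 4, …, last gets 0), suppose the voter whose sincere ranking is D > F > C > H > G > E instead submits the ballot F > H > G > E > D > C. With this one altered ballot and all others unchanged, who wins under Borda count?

F

Borda totals with the altered ballot: C 12, D 20, E 17, F 26, G 13, H 17.
The winner is unchanged: still F.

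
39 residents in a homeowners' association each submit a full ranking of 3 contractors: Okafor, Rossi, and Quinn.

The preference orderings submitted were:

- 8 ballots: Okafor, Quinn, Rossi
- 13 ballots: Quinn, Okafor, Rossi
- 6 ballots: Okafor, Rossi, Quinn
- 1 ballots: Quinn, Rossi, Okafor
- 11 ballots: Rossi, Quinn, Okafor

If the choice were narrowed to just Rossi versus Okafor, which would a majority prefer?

Okafor

Ballots ranking Rossi above Okafor: 1+11 = 12.
Ballots ranking Okafor above Rossi: 8+13+6 = 27.
Okafor wins the head-to-head, 27–12.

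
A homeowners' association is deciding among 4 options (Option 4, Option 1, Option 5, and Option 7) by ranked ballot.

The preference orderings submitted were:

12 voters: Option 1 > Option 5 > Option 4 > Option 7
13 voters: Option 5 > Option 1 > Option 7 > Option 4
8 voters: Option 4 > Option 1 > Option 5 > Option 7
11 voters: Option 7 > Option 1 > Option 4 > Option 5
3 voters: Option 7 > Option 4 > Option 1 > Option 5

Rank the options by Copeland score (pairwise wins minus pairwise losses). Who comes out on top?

Pairwise results:
  Option 4 vs Option 1: Option 1 wins 36–11.
  Option 4 vs Option 5: Option 5 wins 25–22.
  Option 4 vs Option 7: Option 7 wins 27–20.
  Option 1 vs Option 5: Option 1 wins 34–13.
  Option 1 vs Option 7: Option 1 wins 33–14.
  Option 5 vs Option 7: Option 5 wins 33–14.
Copeland scores (wins − losses):
  Option 4: 0 − 3 = -3
  Option 1: 3 − 0 = 3
  Option 5: 2 − 1 = 1
  Option 7: 1 − 2 = -1
Option 1 has the best Copeland score.

Option 1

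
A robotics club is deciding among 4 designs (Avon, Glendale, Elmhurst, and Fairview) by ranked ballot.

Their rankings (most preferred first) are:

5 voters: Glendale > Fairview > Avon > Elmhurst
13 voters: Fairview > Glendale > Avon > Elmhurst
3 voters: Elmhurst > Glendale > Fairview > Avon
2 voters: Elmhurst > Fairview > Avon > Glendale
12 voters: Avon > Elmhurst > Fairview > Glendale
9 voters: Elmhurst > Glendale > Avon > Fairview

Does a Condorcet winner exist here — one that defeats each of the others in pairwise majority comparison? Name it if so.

No Condorcet winner

Head-to-head results (44 voters total):
Avon vs Glendale: Glendale wins 30–14.
Avon vs Elmhurst: Avon wins 30–14.
Avon vs Fairview: Fairview wins 23–21.
Glendale vs Elmhurst: Elmhurst wins 26–18.
Glendale vs Fairview: Fairview wins 27–17.
Elmhurst vs Fairview: Elmhurst wins 26–18.
No candidate beats all others: Avon beats Elmhurst beats Glendale beats Avon, a majority cycle.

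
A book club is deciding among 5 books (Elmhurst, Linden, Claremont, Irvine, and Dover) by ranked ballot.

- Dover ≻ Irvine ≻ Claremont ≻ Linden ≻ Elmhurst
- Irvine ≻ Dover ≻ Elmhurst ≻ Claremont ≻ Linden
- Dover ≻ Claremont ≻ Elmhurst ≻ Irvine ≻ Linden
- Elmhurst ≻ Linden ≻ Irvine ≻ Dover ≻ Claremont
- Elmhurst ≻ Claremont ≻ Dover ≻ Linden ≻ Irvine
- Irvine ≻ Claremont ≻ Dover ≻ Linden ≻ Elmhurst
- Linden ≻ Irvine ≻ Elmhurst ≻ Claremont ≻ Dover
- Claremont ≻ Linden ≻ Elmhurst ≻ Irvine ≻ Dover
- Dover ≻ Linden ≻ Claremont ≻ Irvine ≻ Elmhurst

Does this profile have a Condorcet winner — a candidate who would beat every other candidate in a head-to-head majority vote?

No

Head-to-head results (9 voters total):
Elmhurst vs Linden: Linden wins 5–4.
Elmhurst vs Claremont: Claremont wins 5–4.
Elmhurst vs Irvine: Irvine wins 5–4.
Elmhurst vs Dover: Dover wins 5–4.
Linden vs Claremont: Claremont wins 6–3.
Linden vs Irvine: Linden wins 5–4.
Linden vs Dover: Dover wins 6–3.
Claremont vs Irvine: Irvine wins 5–4.
Claremont vs Dover: Dover wins 5–4.
Irvine vs Dover: Irvine wins 5–4.
No candidate beats all others: Linden beats Irvine beats Claremont beats Linden, a majority cycle.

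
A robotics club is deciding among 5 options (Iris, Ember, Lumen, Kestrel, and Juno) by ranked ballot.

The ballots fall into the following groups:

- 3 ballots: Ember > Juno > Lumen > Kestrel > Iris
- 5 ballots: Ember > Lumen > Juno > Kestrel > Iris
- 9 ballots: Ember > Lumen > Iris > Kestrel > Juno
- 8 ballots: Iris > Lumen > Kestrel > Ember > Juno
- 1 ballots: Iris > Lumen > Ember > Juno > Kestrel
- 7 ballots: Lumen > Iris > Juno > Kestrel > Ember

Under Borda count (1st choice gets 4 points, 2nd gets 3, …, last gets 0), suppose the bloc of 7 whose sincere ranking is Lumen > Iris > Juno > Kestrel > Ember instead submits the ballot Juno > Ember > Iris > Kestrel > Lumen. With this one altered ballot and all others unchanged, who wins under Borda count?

Borda totals with the altered ballot: Iris 68, Ember 99, Lumen 75, Kestrel 40, Juno 48.
The switch changes the winner from Lumen to Ember.

Ember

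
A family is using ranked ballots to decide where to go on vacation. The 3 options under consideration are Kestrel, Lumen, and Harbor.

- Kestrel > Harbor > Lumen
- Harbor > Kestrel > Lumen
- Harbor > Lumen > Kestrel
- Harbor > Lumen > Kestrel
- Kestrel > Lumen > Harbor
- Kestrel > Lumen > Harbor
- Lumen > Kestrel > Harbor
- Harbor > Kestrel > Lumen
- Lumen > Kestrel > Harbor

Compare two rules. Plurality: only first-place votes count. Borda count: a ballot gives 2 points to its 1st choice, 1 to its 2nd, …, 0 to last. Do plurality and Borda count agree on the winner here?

Plurality first-place counts: Kestrel 3, Lumen 2, Harbor 4 → Harbor.
Borda totals: Kestrel 10, Lumen 8, Harbor 9 → Kestrel.
The two rules disagree: plurality picks Harbor, Borda picks Kestrel.

No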